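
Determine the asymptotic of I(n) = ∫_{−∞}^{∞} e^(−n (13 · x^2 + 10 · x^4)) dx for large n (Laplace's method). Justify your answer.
I(n) ~ sqrt(π/(13n))

φ(x) = 13 · x^2 + 10 · x^4 has its unique global minimum at x* = 0 (since φ'(x) = 26x + 40x^3 = 0 only at x = 0 for real x with both coefficients positive, and φ → ∞ as |x| → ∞). At x* = 0, φ(0) = 0 and φ''(0) = 26. Laplace's method then gives
  I(n) ~ sqrt(2π / (n · φ''(0))) · e^(−n φ(0)) = sqrt(2π / (26n)) = sqrt(π/(13n)).
The 10 · x^4 term contributes only at subleading order (an O(1/n) relative correction).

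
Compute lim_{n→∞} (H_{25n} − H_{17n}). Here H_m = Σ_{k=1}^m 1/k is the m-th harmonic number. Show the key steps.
lim = ln(25/17)

Euler-Maclaurin gives H_m = ln m + γ + 1/(2m) + O(1/m^2). The γ and O(1/m) terms cancel in the difference:
  H_{25n} − H_{17n} = ln(25n) − ln(17n) + O(1/n) = ln(25/17) + O(1/n).
Hence the limit is ln(25/17).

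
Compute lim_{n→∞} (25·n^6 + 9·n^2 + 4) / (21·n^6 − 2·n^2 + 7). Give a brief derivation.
lim = 25/21

For large n the leading n^6 terms dominate both numerator and denominator. Dividing top and bottom by n^6, every other term tends to 0, leaving 25/21.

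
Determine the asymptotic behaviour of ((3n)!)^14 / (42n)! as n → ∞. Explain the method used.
((3n)!)^14/(42n)! ~ ((2π·3n)^(13/2) / sqrt(14)) · 14^(−14·3n)  →  0

Write N = 3n. Stirling: N! ~ sqrt(2π N)(N/e)^N and (14N)! ~ sqrt(2π·14N)·(14N/e)^(14N).
  (N!)^14/(14N)! ~ (2π N)^(14/2) (N/e)^(14N) / [sqrt(2π·14N) (14N/e)^(14N)]
     = (2π N)^(14/2) / sqrt(2π·14N) · (N/(14N))^(14N)
     = (2π N)^((14−1)/2) / sqrt(14) · 14^(−14N).
Since 14^14 > 1, the factor 14^(−14N) decays exponentially, so the ratio → 0. Substituting N = 3n gives the stated form.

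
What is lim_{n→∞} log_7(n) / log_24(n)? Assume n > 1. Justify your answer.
lim = ln(24) / ln(7) = log_7(24)

Change of base: log_7(n) = ln n / ln 7 and log_24(n) = ln n / ln 24. The ratio is (ln n / ln 7) · (ln 24 / ln n) = ln 24 / ln 7, a constant independent of n. So the limit is ln 24 / ln 7 = log_7(24).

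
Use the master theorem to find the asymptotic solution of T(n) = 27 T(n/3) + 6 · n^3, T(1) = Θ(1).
T(n) = Θ(n^3 log n)

log_3 27 = 3, and f(n) = 6 · n^3 = Θ(n^(log_3 27)). This is Case 2 of the master theorem: T(n) = Θ(f(n) · log n) = Θ(n^3 log n).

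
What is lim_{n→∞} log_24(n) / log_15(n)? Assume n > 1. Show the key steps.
lim = ln(15) / ln(24) = log_24(15)

Change of base: log_24(n) = ln n / ln 24 and log_15(n) = ln n / ln 15. The ratio is (ln n / ln 24) · (ln 15 / ln n) = ln 15 / ln 24, a constant independent of n. So the limit is ln 15 / ln 24 = log_24(15).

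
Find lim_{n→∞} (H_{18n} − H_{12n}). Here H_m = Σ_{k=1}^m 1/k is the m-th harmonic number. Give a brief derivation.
lim = ln(18/12) = ln(3/2)

Euler-Maclaurin gives H_m = ln m + γ + 1/(2m) + O(1/m^2). The γ and O(1/m) terms cancel in the difference:
  H_{18n} − H_{12n} = ln(18n) − ln(12n) + O(1/n) = ln(18/12) + O(1/n).
Hence the limit is ln(18/12) = ln(3/2).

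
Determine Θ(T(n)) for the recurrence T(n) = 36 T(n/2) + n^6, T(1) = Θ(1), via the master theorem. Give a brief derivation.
T(n) = Θ(n^6)

log_2 36 ≈ 5.170. f(n) = n^6 dominates n^(log_2 36) since 6 > 5.170, and the regularity condition a·f(n/b) = 36·(n/2)^6 = (36/64)·n^6 ≤ c·f(n) holds with c = 36/64 ≈ 0.562 < 1. So this is Case 3: T(n) = Θ(f(n)) = Θ(n^6).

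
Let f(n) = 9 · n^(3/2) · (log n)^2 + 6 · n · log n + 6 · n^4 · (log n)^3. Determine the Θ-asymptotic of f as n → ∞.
f(n) ∈ Θ(n^4 · (log n)^3)

Compare the terms by growth order. For large n, n^a · (log n)^b dominates n^a' · (log n)^b' iff a > a', or (a = a' and b > b'). Ranking the 3 terms shows the dominant one is 6 · n^4 · (log n)^3. Hence f(n) ∈ Θ(n^4 · (log n)^3).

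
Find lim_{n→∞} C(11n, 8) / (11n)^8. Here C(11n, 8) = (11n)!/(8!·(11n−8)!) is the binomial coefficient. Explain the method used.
lim = 1/8! = 1/40320

With N = 11n → ∞: C(N, 8) / N^8 = [N(N−1)…(N−7)] / (8! · N^8) = (1/8!) · 1 · (1 − 1/(11n)) · … · (1 − 7/(11n)). Each factor → 1 as N → ∞, so the limit is 1/8! = 1/40320.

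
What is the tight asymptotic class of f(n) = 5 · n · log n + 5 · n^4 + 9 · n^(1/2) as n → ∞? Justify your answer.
f(n) ∈ Θ(n^4)

Compare the terms by growth order. For large n, n^a · (log n)^b dominates n^a' · (log n)^b' iff a > a', or (a = a' and b > b'). Ranking the 3 terms shows the dominant one is 5 · n^4. Hence f(n) ∈ Θ(n^4).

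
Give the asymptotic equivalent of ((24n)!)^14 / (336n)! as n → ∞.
((24n)!)^14/(336n)! ~ ((2π·24n)^(13/2) / sqrt(14)) · 14^(−14·24n)  →  0

Write N = 24n. Stirling: N! ~ sqrt(2π N)(N/e)^N and (14N)! ~ sqrt(2π·14N)·(14N/e)^(14N).
  (N!)^14/(14N)! ~ (2π N)^(14/2) (N/e)^(14N) / [sqrt(2π·14N) (14N/e)^(14N)]
     = (2π N)^(14/2) / sqrt(2π·14N) · (N/(14N))^(14N)
     = (2π N)^((14−1)/2) / sqrt(14) · 14^(−14N).
Since 14^14 > 1, the factor 14^(−14N) decays exponentially, so the ratio → 0. Substituting N = 24n gives the stated form.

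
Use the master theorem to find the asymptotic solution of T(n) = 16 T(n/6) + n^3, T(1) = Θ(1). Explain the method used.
T(n) = Θ(n^3)

log_6 16 ≈ 1.547. f(n) = n^3 dominates n^(log_6 16) since 3 > 1.547, and the regularity condition a·f(n/b) = 16·(n/6)^3 = (16/216)·n^3 ≤ c·f(n) holds with c = 16/216 ≈ 0.0741 < 1. So this is Case 3: T(n) = Θ(f(n)) = Θ(n^3).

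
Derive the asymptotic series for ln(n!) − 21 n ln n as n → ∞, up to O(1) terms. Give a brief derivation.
ln(n!) − 21 n ln n = −20 n ln n − n + (1/2) ln(2π n) + O(1/n)

Stirling: ln((n)!) = n ln(n) − n + (1/2) ln(2π·n) + O(1/n).
Here n ln(n) = n ln n.
Subtract 21n ln n: leading term is (1 − 21) n ln n = −20 n ln n. The next term is −n. Then the (1/2) ln(2π·n) correction.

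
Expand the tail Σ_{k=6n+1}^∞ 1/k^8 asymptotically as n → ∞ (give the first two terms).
Σ_{k>6n} 1/k^8 = 1/(7 · (6n)^7) − 1/(2 · (6n)^8) + O(1/(6n)^9)

Compare to the integral: ∫_{6n}^∞ x^(−8) dx = [−x^(−7)/7]_{6n}^∞ = 1/((8−1)·(6n)^7). The Euler-Maclaurin correction adds −f(6n)/2 = −1/(2·(6n)^8). Euler-Maclaurin then gives
  Σ_{k>6n} 1/k^8 = ∫_{6n}^∞ dx/x^8 − 1/(2·(6n)^8) + O(1/(6n)^9).
(Equivalently this is ζ(8) − Σ_{k≤6n} 1/k^8.)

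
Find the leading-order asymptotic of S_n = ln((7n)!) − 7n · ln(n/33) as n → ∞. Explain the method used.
S_n ~ 7n · (ln 231 − 1) + O(ln n)

Stirling: ln((7n)!) = 7n ln(7n) − 7n + O(ln n).
  S_n = 7n ln(7n) − 7n − 7n ln(n/33) + O(ln n)
      = 7n ln(7n) − 7n ln n + 7n ln 33 − 7n + O(ln n)
      = 7n ln 7 + 7n ln 33 − 7n + O(ln n)
      = 7n (ln 231 − 1) + O(ln n).
Numerically ln(231) − 1 ≈ 4.4424.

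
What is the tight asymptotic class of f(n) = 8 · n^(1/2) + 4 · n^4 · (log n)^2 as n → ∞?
f(n) ∈ Θ(n^4 · (log n)^2)

Compare the terms by growth order. For large n, n^a · (log n)^b dominates n^a' · (log n)^b' iff a > a', or (a = a' and b > b'). Ranking the 2 terms shows the dominant one is 4 · n^4 · (log n)^2. Hence f(n) ∈ Θ(n^4 · (log n)^2).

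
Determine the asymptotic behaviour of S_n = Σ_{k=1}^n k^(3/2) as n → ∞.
S_n ~ (2/5) · n^(5/2)

Integral comparison: Σ_{k=1}^n k^(3/2) = ∫_0^n x^(3/2) dx + O(n^(3/2)). The integral is n^(1 + 3/2) / (1 + 3/2) = n^((3+2)/2) / ((3+2)/2) = (2/5) · n^(5/2).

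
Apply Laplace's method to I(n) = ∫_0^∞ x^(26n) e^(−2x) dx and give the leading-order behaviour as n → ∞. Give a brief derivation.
I(n) ~ (sqrt(2π·26n) / 2) · (26n/(2e))^(26n)

Write the integrand as exp(26n ln x − 2x) and set f(x) = 26n ln x − 2x. Then f'(x) = 26n/x − 2 = 0 at x* = 26n/2, and f''(x*) = −26n/x*^2 = −2^2/(26n). Laplace's method (interior maximum) gives
  I(n) ~ e^(f(x*)) · sqrt(2π / |f''(x*)|)
        = exp(26n ln(26n/2) − 26n) · sqrt(2π · 26n / 2^2)
        = (26n/2)^(26n) e^(−26n) · sqrt(2π·26n) / 2
        = (sqrt(2π·26n) / 2) · (26n/(2e))^(26n).
This matches Γ(26n+1)/2^(26n+1) with Stirling applied to Γ.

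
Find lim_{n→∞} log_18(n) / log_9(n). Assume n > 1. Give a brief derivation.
lim = ln(9) / ln(18) = log_18(9)

Change of base: log_18(n) = ln n / ln 18 and log_9(n) = ln n / ln 9. The ratio is (ln n / ln 18) · (ln 9 / ln n) = ln 9 / ln 18, a constant independent of n. So the limit is ln 9 / ln 18 = log_18(9).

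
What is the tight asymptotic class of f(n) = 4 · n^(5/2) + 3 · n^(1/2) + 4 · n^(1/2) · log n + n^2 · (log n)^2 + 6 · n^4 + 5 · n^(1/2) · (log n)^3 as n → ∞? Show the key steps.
f(n) ∈ Θ(n^4)

Compare the terms by growth order. For large n, n^a · (log n)^b dominates n^a' · (log n)^b' iff a > a', or (a = a' and b > b'). Ranking the 6 terms shows the dominant one is 6 · n^4. Hence f(n) ∈ Θ(n^4).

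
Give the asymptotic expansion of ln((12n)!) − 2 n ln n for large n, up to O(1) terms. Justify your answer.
ln((12n)!) − 2 n ln n = 10 n ln n + 12(ln 12 − 1) n + (1/2) ln(2π·12n) + O(1/n)

Stirling: ln((12n)!) = 12n ln(12n) − 12n + (1/2) ln(2π·12n) + O(1/n).
Expand 12n ln(12n) = 12n (ln n + ln 12) = 12n ln n + 12n ln 12.
Subtract 2n ln n: leading term is (12 − 2) n ln n = 10 n ln n. The next term is 12n ln 12 − 12n = 12(ln 12 − 1) n. Then the (1/2) ln(2π·12n) correction.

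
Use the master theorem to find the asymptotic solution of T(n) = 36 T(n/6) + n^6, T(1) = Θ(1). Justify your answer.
T(n) = Θ(n^6)

log_6 36 ≈ 2.000. f(n) = n^6 dominates n^(log_6 36) since 6 > 2.000, and the regularity condition a·f(n/b) = 36·(n/6)^6 = (36/46656)·n^6 ≤ c·f(n) holds with c = 36/46656 ≈ 0.000772 < 1. So this is Case 3: T(n) = Θ(f(n)) = Θ(n^6).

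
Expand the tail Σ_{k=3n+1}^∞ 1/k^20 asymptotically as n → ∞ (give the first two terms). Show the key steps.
Σ_{k>3n} 1/k^20 = 1/(19 · (3n)^19) − 1/(2 · (3n)^20) + O(1/(3n)^21)

Compare to the integral: ∫_{3n}^∞ x^(−20) dx = [−x^(−19)/19]_{3n}^∞ = 1/((20−1)·(3n)^19). The Euler-Maclaurin correction adds −f(3n)/2 = −1/(2·(3n)^20). Euler-Maclaurin then gives
  Σ_{k>3n} 1/k^20 = ∫_{3n}^∞ dx/x^20 − 1/(2·(3n)^20) + O(1/(3n)^21).
(Equivalently this is ζ(20) − Σ_{k≤3n} 1/k^20.)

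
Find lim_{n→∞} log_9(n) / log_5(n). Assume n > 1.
lim = ln(5) / ln(9) = log_9(5)

Change of base: log_9(n) = ln n / ln 9 and log_5(n) = ln n / ln 5. The ratio is (ln n / ln 9) · (ln 5 / ln n) = ln 5 / ln 9, a constant independent of n. So the limit is ln 5 / ln 9 = log_9(5).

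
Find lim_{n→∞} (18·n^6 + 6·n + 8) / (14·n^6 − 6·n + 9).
lim = 18/14 = 9/7

For large n the leading n^6 terms dominate both numerator and denominator. Dividing top and bottom by n^6, every other term tends to 0, leaving 18/14 = 9/7.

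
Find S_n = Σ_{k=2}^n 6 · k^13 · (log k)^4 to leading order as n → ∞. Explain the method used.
S_n ~ 3 · n^14 · (log n)^4 / 7

By integral comparison, S_n = ∫_1^n 6 · x^13 · (log x)^4 dx + O(n^13 · (log n)^4). For the integral, the leading term of ∫_1^n x^13 (log x)^4 dx is n^14/14 · (log n)^4 (by repeated integration by parts; each step lowers the log-exponent and produces a relatively O(1/log n) correction). Hence S_n ~ 3 · n^14 · (log n)^4 / 7.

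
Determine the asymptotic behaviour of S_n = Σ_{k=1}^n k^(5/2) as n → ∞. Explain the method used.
S_n ~ (2/7) · n^(7/2)

Integral comparison: Σ_{k=1}^n k^(5/2) = ∫_0^n x^(5/2) dx + O(n^(5/2)). The integral is n^(1 + 5/2) / (1 + 5/2) = n^((5+2)/2) / ((5+2)/2) = (2/7) · n^(7/2).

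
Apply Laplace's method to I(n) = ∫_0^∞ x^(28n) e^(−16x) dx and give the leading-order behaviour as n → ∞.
I(n) ~ (sqrt(2π·28n) / 16) · (28n/(16e))^(28n)

Write the integrand as exp(28n ln x − 16x) and set f(x) = 28n ln x − 16x. Then f'(x) = 28n/x − 16 = 0 at x* = 28n/16, and f''(x*) = −28n/x*^2 = −16^2/(28n). Laplace's method (interior maximum) gives
  I(n) ~ e^(f(x*)) · sqrt(2π / |f''(x*)|)
        = exp(28n ln(28n/16) − 28n) · sqrt(2π · 28n / 16^2)
        = (28n/16)^(28n) e^(−28n) · sqrt(2π·28n) / 16
        = (sqrt(2π·28n) / 16) · (28n/(16e))^(28n).
This matches Γ(28n+1)/16^(28n+1) with Stirling applied to Γ.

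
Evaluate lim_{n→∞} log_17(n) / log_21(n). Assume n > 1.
lim = ln(21) / ln(17) = log_17(21)

Change of base: log_17(n) = ln n / ln 17 and log_21(n) = ln n / ln 21. The ratio is (ln n / ln 17) · (ln 21 / ln n) = ln 21 / ln 17, a constant independent of n. So the limit is ln 21 / ln 17 = log_17(21).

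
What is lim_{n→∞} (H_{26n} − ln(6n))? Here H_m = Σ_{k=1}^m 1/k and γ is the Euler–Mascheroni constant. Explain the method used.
lim = ln(13/3) + γ

By Euler-Maclaurin, H_m = ln m + γ + O(1/m). So
  H_{26n} − ln(6n) = ln(26n) + γ − ln(6n) + O(1/n)
                       = ln(26/6) + γ + O(1/n).
Hence the limit is ln(26/6) + γ (= ln(13/3)).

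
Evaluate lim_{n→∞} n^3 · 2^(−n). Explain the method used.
lim = 0

Exponentials with base > 1 dominate every fixed polynomial: for any fixed c, n^c / 2^n → 0 as n → ∞ (e.g. by the ratio test, or by writing 2^n = e^(n ln 2) and noting e^(n ln 2) / n^c → ∞). Hence n^3 · 2^(−n) = n^3 / 2^n → 0.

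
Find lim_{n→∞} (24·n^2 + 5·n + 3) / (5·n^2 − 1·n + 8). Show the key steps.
lim = 24/5

For large n the leading n^2 terms dominate both numerator and denominator. Dividing top and bottom by n^2, every other term tends to 0, leaving 24/5.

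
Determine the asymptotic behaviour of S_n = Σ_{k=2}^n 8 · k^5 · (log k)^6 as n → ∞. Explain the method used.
S_n ~ 4 · n^6 · (log n)^6 / 3

By integral comparison, S_n = ∫_1^n 8 · x^5 · (log x)^6 dx + O(n^5 · (log n)^6). For the integral, the leading term of ∫_1^n x^5 (log x)^6 dx is n^6/6 · (log n)^6 (by repeated integration by parts; each step lowers the log-exponent and produces a relatively O(1/log n) correction). Hence S_n ~ 4 · n^6 · (log n)^6 / 3.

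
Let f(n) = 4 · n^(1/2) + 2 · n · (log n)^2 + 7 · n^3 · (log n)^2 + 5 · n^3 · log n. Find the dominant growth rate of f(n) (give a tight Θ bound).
f(n) ∈ Θ(n^3 · (log n)^2)

Compare the terms by growth order. For large n, n^a · (log n)^b dominates n^a' · (log n)^b' iff a > a', or (a = a' and b > b'). Ranking the 4 terms shows the dominant one is 7 · n^3 · (log n)^2. Hence f(n) ∈ Θ(n^3 · (log n)^2).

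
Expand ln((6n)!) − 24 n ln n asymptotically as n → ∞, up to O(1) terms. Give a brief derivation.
ln((6n)!) − 24 n ln n = −18 n ln n + 6(ln 6 − 1) n + (1/2) ln(2π·6n) + O(1/n)

Stirling: ln((6n)!) = 6n ln(6n) − 6n + (1/2) ln(2π·6n) + O(1/n).
Expand 6n ln(6n) = 6n (ln n + ln 6) = 6n ln n + 6n ln 6.
Subtract 24n ln n: leading term is (6 − 24) n ln n = −18 n ln n. The next term is 6n ln 6 − 6n = 6(ln 6 − 1) n. Then the (1/2) ln(2π·6n) correction.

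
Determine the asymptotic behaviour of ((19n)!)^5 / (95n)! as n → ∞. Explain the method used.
((19n)!)^5/(95n)! ~ ((2π·19n)^(4/2) / sqrt(5)) · 5^(−5·19n)  →  0

Write N = 19n. Stirling: N! ~ sqrt(2π N)(N/e)^N and (5N)! ~ sqrt(2π·5N)·(5N/e)^(5N).
  (N!)^5/(5N)! ~ (2π N)^(5/2) (N/e)^(5N) / [sqrt(2π·5N) (5N/e)^(5N)]
     = (2π N)^(5/2) / sqrt(2π·5N) · (N/(5N))^(5N)
     = (2π N)^((5−1)/2) / sqrt(5) · 5^(−5N).
Since 5^5 > 1, the factor 5^(−5N) decays exponentially, so the ratio → 0. Substituting N = 19n gives the stated form.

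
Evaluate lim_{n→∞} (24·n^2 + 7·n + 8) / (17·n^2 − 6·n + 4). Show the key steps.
lim = 24/17

For large n the leading n^2 terms dominate both numerator and denominator. Dividing top and bottom by n^2, every other term tends to 0, leaving 24/17.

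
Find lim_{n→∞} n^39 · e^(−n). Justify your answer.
lim = 0

Exponentials with base > 1 dominate every fixed polynomial: for any fixed c, n^c / e^n → 0 as n → ∞ (e.g. by the ratio test, or since e^n grows faster than any power of n). Hence n^39 · e^(−n) = n^39 / e^n → 0.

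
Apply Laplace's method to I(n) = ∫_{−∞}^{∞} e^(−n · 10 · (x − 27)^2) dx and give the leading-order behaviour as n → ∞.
I(n) = sqrt(π/(10n))

Here φ(x) = 10 · (x − 27)^2 has its unique minimum at x* = 27 with φ(x*) = 0 and φ''(x*) = 20. Laplace's method gives
  I(n) ~ e^(−n φ(x*)) · sqrt(2π / (n · φ''(x*))) = sqrt(2π / (20n)) = sqrt(π/(10n)).
This is exact: substituting u = (x − 27)·sqrt(10n) gives I(n) = (1/sqrt(10n)) ∫_{−∞}^{∞} e^(−u^2) du = sqrt(π/(10n)).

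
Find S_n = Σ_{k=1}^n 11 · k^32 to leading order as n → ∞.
S_n ~ n^33 / 3

By integral comparison (Euler-Maclaurin), Σ_{k=1}^n 11 · k^32 = 11 · ∫_0^n x^32 dx + O(n^32) = 11 · n^33/33 = n^33 / 3 + O(n^32). (Equivalently, Faulhaber's formula gives the same leading term.)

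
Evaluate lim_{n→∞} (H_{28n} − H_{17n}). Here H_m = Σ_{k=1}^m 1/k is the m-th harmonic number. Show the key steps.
lim = ln(28/17)

Euler-Maclaurin gives H_m = ln m + γ + 1/(2m) + O(1/m^2). The γ and O(1/m) terms cancel in the difference:
  H_{28n} − H_{17n} = ln(28n) − ln(17n) + O(1/n) = ln(28/17) + O(1/n).
Hence the limit is ln(28/17).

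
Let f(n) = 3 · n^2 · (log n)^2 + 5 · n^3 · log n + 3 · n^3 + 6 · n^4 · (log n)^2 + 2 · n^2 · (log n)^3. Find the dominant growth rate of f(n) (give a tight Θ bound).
f(n) ∈ Θ(n^4 · (log n)^2)

Compare the terms by growth order. For large n, n^a · (log n)^b dominates n^a' · (log n)^b' iff a > a', or (a = a' and b > b'). Ranking the 5 terms shows the dominant one is 6 · n^4 · (log n)^2. Hence f(n) ∈ Θ(n^4 · (log n)^2).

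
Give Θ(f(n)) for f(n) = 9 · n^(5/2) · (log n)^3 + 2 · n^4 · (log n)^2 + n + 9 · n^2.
f(n) ∈ Θ(n^4 · (log n)^2)

Compare the terms by growth order. For large n, n^a · (log n)^b dominates n^a' · (log n)^b' iff a > a', or (a = a' and b > b'). Ranking the 4 terms shows the dominant one is 2 · n^4 · (log n)^2. Hence f(n) ∈ Θ(n^4 · (log n)^2).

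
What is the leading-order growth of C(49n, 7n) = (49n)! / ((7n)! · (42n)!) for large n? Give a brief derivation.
C(49n, 7n) ~ (823543/46656)^(7n) · sqrt(7/(12π·7n))

Write N = 7n. Apply Stirling to each factorial:
  (7N)! ~ sqrt(2π·7N) · (7N/e)^(7N),
  N! ~ sqrt(2π N) · (N/e)^N,
  (6N)! ~ sqrt(2π·6N) · (6N/e)^(6N).
The exponential factors combine to (7N)^(7N) / (N^N · (6N)^(6N)) = 7^(7N)/6^(6N) = (7^7/6^6)^N = (823543/46656)^N.
The square-root prefactors combine to sqrt(2π·7N) / (sqrt(2π N)·sqrt(2π·6N)) = sqrt(7 / (2π·6·N)) = sqrt(7/(12π·7n)).
Substituting N = 7n: C(49n, 7n) ~ (823543/46656)^(7n) · sqrt(7/(12π·7n)).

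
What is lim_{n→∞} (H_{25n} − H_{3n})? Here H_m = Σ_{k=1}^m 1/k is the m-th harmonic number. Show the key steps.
lim = ln(25/3)

Euler-Maclaurin gives H_m = ln m + γ + 1/(2m) + O(1/m^2). The γ and O(1/m) terms cancel in the difference:
  H_{25n} − H_{3n} = ln(25n) − ln(3n) + O(1/n) = ln(25/3) + O(1/n).
Hence the limit is ln(25/3).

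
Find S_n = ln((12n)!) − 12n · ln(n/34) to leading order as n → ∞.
S_n ~ 12n · (ln 408 − 1) + O(ln n)

Stirling: ln((12n)!) = 12n ln(12n) − 12n + O(ln n).
  S_n = 12n ln(12n) − 12n − 12n ln(n/34) + O(ln n)
      = 12n ln(12n) − 12n ln n + 12n ln 34 − 12n + O(ln n)
      = 12n ln 12 + 12n ln 34 − 12n + O(ln n)
      = 12n (ln 408 − 1) + O(ln n).
Numerically ln(408) − 1 ≈ 5.0113.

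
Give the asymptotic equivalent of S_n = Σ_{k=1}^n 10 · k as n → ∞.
S_n ~ 5 · n^2

By integral comparison (Euler-Maclaurin), Σ_{k=1}^n 10 · k = 10 · ∫_0^n x^1 dx + O(n) = 10 · n^2/2 = 5 · n^2 + O(n). (Equivalently, Faulhaber's formula gives the same leading term.)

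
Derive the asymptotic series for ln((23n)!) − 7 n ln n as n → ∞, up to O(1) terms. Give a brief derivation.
ln((23n)!) − 7 n ln n = 16 n ln n + 23(ln 23 − 1) n + (1/2) ln(2π·23n) + O(1/n)

Stirling: ln((23n)!) = 23n ln(23n) − 23n + (1/2) ln(2π·23n) + O(1/n).
Expand 23n ln(23n) = 23n (ln n + ln 23) = 23n ln n + 23n ln 23.
Subtract 7n ln n: leading term is (23 − 7) n ln n = 16 n ln n. The next term is 23n ln 23 − 23n = 23(ln 23 − 1) n. Then the (1/2) ln(2π·23n) correction.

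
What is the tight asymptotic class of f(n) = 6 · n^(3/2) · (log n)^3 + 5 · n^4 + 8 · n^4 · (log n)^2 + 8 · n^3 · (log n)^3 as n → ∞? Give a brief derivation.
f(n) ∈ Θ(n^4 · (log n)^2)

Compare the terms by growth order. For large n, n^a · (log n)^b dominates n^a' · (log n)^b' iff a > a', or (a = a' and b > b'). Ranking the 4 terms shows the dominant one is 8 · n^4 · (log n)^2. Hence f(n) ∈ Θ(n^4 · (log n)^2).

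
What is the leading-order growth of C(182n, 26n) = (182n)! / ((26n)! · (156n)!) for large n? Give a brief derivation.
C(182n, 26n) ~ (823543/46656)^(26n) · sqrt(7/(12π·26n))

Write N = 26n. Apply Stirling to each factorial:
  (7N)! ~ sqrt(2π·7N) · (7N/e)^(7N),
  N! ~ sqrt(2π N) · (N/e)^N,
  (6N)! ~ sqrt(2π·6N) · (6N/e)^(6N).
The exponential factors combine to (7N)^(7N) / (N^N · (6N)^(6N)) = 7^(7N)/6^(6N) = (7^7/6^6)^N = (823543/46656)^N.
The square-root prefactors combine to sqrt(2π·7N) / (sqrt(2π N)·sqrt(2π·6N)) = sqrt(7 / (2π·6·N)) = sqrt(7/(12π·26n)).
Substituting N = 26n: C(182n, 26n) ~ (823543/46656)^(26n) · sqrt(7/(12π·26n)).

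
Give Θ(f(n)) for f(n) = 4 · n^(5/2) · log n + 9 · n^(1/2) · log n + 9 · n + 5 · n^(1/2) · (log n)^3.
f(n) ∈ Θ(n^(5/2) · log n)

Compare the terms by growth order. For large n, n^a · (log n)^b dominates n^a' · (log n)^b' iff a > a', or (a = a' and b > b'). Ranking the 4 terms shows the dominant one is 4 · n^(5/2) · log n. Hence f(n) ∈ Θ(n^(5/2) · log n).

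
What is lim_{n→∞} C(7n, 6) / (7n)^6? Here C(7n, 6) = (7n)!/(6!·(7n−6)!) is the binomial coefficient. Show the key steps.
lim = 1/6! = 1/720

With N = 7n → ∞: C(N, 6) / N^6 = [N(N−1)…(N−5)] / (6! · N^6) = (1/6!) · 1 · (1 − 1/(7n)) · … · (1 − 5/(7n)). Each factor → 1 as N → ∞, so the limit is 1/6! = 1/720.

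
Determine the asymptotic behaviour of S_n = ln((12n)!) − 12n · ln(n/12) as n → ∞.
S_n ~ 12n · (ln 144 − 1) + O(ln n)

Stirling: ln((12n)!) = 12n ln(12n) − 12n + O(ln n).
  S_n = 12n ln(12n) − 12n − 12n ln(n/12) + O(ln n)
      = 12n ln(12n) − 12n ln n + 12n ln 12 − 12n + O(ln n)
      = 12n ln 12 + 12n ln 12 − 12n + O(ln n)
      = 12n (ln 144 − 1) + O(ln n).
Numerically ln(144) − 1 ≈ 3.9698.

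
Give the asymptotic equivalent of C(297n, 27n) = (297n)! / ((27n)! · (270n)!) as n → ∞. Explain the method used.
C(297n, 27n) ~ (285311670611/10000000000)^(27n) · sqrt(11/(20π·27n))

Write N = 27n. Apply Stirling to each factorial:
  (11N)! ~ sqrt(2π·11N) · (11N/e)^(11N),
  N! ~ sqrt(2π N) · (N/e)^N,
  (10N)! ~ sqrt(2π·10N) · (10N/e)^(10N).
The exponential factors combine to (11N)^(11N) / (N^N · (10N)^(10N)) = 11^(11N)/10^(10N) = (11^11/10^10)^N = (285311670611/10000000000)^N.
The square-root prefactors combine to sqrt(2π·11N) / (sqrt(2π N)·sqrt(2π·10N)) = sqrt(11 / (2π·10·N)) = sqrt(11/(20π·27n)).
Substituting N = 27n: C(297n, 27n) ~ (285311670611/10000000000)^(27n) · sqrt(11/(20π·27n)).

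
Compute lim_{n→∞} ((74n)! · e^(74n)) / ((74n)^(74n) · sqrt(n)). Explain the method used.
lim = sqrt(2π·74)

Stirling: (74n)! ~ sqrt(2π·74n) · (74n/e)^(74n). Hence
  (74n)! · e^(74n) / (74n)^(74n) ~ sqrt(2π·74n).
Dividing by sqrt(n): sqrt(2π·74n) / sqrt(n) = sqrt(2π·74) · n^((1−1)/2), so the limit is sqrt(2π·74).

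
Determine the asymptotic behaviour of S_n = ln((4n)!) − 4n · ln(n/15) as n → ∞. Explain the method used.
S_n ~ 4n · (ln 60 − 1) + O(ln n)

Stirling: ln((4n)!) = 4n ln(4n) − 4n + O(ln n).
  S_n = 4n ln(4n) − 4n − 4n ln(n/15) + O(ln n)
      = 4n ln(4n) − 4n ln n + 4n ln 15 − 4n + O(ln n)
      = 4n ln 4 + 4n ln 15 − 4n + O(ln n)
      = 4n (ln 60 − 1) + O(ln n).
Numerically ln(60) − 1 ≈ 3.0943.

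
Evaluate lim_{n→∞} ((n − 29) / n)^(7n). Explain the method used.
lim = e^(−203)

Rewrite as (1 − 29/n)^(7n). By the standard limit (1 + x/n)^n → e^x, we have (1 − 29/n)^n → e^(−29), and raising to the 7th power gives e^(−203).
More precisely, ln[(1 − 29/n)^(7n)] = 7n · ln(1 − 29/n) = 7n · (-29/n + O(1/n^2)) = -203 + O(1/n) → -203.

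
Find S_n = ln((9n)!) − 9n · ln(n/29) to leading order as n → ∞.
S_n ~ 9n · (ln 261 − 1) + O(ln n)

Stirling: ln((9n)!) = 9n ln(9n) − 9n + O(ln n).
  S_n = 9n ln(9n) − 9n − 9n ln(n/29) + O(ln n)
      = 9n ln(9n) − 9n ln n + 9n ln 29 − 9n + O(ln n)
      = 9n ln 9 + 9n ln 29 − 9n + O(ln n)
      = 9n (ln 261 − 1) + O(ln n).
Numerically ln(261) − 1 ≈ 4.5645.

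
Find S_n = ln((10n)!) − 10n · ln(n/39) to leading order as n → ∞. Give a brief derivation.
S_n ~ 10n · (ln 390 − 1) + O(ln n)

Stirling: ln((10n)!) = 10n ln(10n) − 10n + O(ln n).
  S_n = 10n ln(10n) − 10n − 10n ln(n/39) + O(ln n)
      = 10n ln(10n) − 10n ln n + 10n ln 39 − 10n + O(ln n)
      = 10n ln 10 + 10n ln 39 − 10n + O(ln n)
      = 10n (ln 390 − 1) + O(ln n).
Numerically ln(390) − 1 ≈ 4.9661.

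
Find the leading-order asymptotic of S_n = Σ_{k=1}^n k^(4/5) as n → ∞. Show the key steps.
S_n ~ (5/9) · n^(9/5)

Integral comparison: Σ_{k=1}^n k^(4/5) = ∫_0^n x^(4/5) dx + O(n^(4/5)). The integral is n^(1 + 4/5) / (1 + 4/5) = n^((4+5)/5) / ((4+5)/5) = (5/9) · n^(9/5).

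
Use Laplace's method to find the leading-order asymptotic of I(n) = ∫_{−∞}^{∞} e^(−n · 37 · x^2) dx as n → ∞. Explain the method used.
I(n) = sqrt(π/(37n))

Here φ(x) = 37 · x^2 has its unique minimum at x* = 0 with φ(x*) = 0 and φ''(x*) = 74. Laplace's method gives
  I(n) ~ e^(−n φ(x*)) · sqrt(2π / (n · φ''(x*))) = sqrt(2π / (74n)) = sqrt(π/(37n)).
This is exact: substituting u = (x − 0)·sqrt(37n) gives I(n) = (1/sqrt(37n)) ∫_{−∞}^{∞} e^(−u^2) du = sqrt(π/(37n)).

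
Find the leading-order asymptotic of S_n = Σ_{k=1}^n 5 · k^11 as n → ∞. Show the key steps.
S_n ~ 5 · n^12 / 12

By integral comparison (Euler-Maclaurin), Σ_{k=1}^n 5 · k^11 = 5 · ∫_0^n x^11 dx + O(n^11) = 5 · n^12/12 + O(n^11). (Equivalently, Faulhaber's formula gives the same leading term.)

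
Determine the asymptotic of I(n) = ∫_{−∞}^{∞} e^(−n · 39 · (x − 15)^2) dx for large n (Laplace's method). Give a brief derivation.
I(n) = sqrt(π/(39n))

Here φ(x) = 39 · (x − 15)^2 has its unique minimum at x* = 15 with φ(x*) = 0 and φ''(x*) = 78. Laplace's method gives
  I(n) ~ e^(−n φ(x*)) · sqrt(2π / (n · φ''(x*))) = sqrt(2π / (78n)) = sqrt(π/(39n)).
This is exact: substituting u = (x − 15)·sqrt(39n) gives I(n) = (1/sqrt(39n)) ∫_{−∞}^{∞} e^(−u^2) du = sqrt(π/(39n)).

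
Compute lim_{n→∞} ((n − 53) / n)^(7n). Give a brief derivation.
lim = e^(−371)

Rewrite as (1 − 53/n)^(7n). By the standard limit (1 + x/n)^n → e^x, we have (1 − 53/n)^n → e^(−53), and raising to the 7th power gives e^(−371).
More precisely, ln[(1 − 53/n)^(7n)] = 7n · ln(1 − 53/n) = 7n · (-53/n + O(1/n^2)) = -371 + O(1/n) → -371.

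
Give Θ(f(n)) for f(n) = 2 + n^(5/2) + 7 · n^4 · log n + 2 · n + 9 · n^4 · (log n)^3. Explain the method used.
f(n) ∈ Θ(n^4 · (log n)^3)

Compare the terms by growth order. For large n, n^a · (log n)^b dominates n^a' · (log n)^b' iff a > a', or (a = a' and b > b'). Ranking the 5 terms shows the dominant one is 9 · n^4 · (log n)^3. Hence f(n) ∈ Θ(n^4 · (log n)^3).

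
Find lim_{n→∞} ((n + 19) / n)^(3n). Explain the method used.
lim = e^57

Rewrite as (1 + 19/n)^(3n). By the standard limit (1 + x/n)^n → e^x, we have (1 + 19/n)^n → e^19, and raising to the 3rd power gives e^57.
More precisely, ln[(1 + 19/n)^(3n)] = 3n · ln(1 + 19/n) = 3n · (19/n + O(1/n^2)) = 57 + O(1/n) → 57.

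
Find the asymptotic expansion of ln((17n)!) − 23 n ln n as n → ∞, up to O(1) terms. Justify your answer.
ln((17n)!) − 23 n ln n = −6 n ln n + 17(ln 17 − 1) n + (1/2) ln(2π·17n) + O(1/n)

Stirling: ln((17n)!) = 17n ln(17n) − 17n + (1/2) ln(2π·17n) + O(1/n).
Expand 17n ln(17n) = 17n (ln n + ln 17) = 17n ln n + 17n ln 17.
Subtract 23n ln n: leading term is (17 − 23) n ln n = −6 n ln n. The next term is 17n ln 17 − 17n = 17(ln 17 − 1) n. Then the (1/2) ln(2π·17n) correction.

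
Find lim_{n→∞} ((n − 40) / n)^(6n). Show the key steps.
lim = e^(−240)

Rewrite as (1 − 40/n)^(6n). By the standard limit (1 + x/n)^n → e^x, we have (1 − 40/n)^n → e^(−40), and raising to the 6th power gives e^(−240).
More precisely, ln[(1 − 40/n)^(6n)] = 6n · ln(1 − 40/n) = 6n · (-40/n + O(1/n^2)) = -240 + O(1/n) → -240.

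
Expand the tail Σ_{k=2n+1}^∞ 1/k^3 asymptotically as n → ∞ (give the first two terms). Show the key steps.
Σ_{k>2n} 1/k^3 = 1/(2 · (2n)^2) − 1/(2 · (2n)^3) + O(1/(2n)^4)

Compare to the integral: ∫_{2n}^∞ x^(−3) dx = [−x^(−2)/2]_{2n}^∞ = 1/((3−1)·(2n)^2). The Euler-Maclaurin correction adds −f(2n)/2 = −1/(2·(2n)^3). Euler-Maclaurin then gives
  Σ_{k>2n} 1/k^3 = ∫_{2n}^∞ dx/x^3 − 1/(2·(2n)^3) + O(1/(2n)^4).
(Equivalently this is ζ(3) − Σ_{k≤2n} 1/k^3.)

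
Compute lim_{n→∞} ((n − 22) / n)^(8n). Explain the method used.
lim = e^(−176)

Rewrite as (1 − 22/n)^(8n). By the standard limit (1 + x/n)^n → e^x, we have (1 − 22/n)^n → e^(−22), and raising to the 8th power gives e^(−176).
More precisely, ln[(1 − 22/n)^(8n)] = 8n · ln(1 − 22/n) = 8n · (-22/n + O(1/n^2)) = -176 + O(1/n) → -176.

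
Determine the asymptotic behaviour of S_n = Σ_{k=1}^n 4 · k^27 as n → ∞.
S_n ~ n^28 / 7

By integral comparison (Euler-Maclaurin), Σ_{k=1}^n 4 · k^27 = 4 · ∫_0^n x^27 dx + O(n^27) = 4 · n^28/28 = n^28 / 7 + O(n^27). (Equivalently, Faulhaber's formula gives the same leading term.)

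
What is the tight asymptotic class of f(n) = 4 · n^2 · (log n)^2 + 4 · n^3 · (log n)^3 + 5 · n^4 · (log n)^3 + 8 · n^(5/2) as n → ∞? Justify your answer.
f(n) ∈ Θ(n^4 · (log n)^3)

Compare the terms by growth order. For large n, n^a · (log n)^b dominates n^a' · (log n)^b' iff a > a', or (a = a' and b > b'). Ranking the 4 terms shows the dominant one is 5 · n^4 · (log n)^3. Hence f(n) ∈ Θ(n^4 · (log n)^3).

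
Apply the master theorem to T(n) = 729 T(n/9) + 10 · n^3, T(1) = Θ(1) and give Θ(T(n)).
T(n) = Θ(n^3 log n)

log_9 729 = 3, and f(n) = 10 · n^3 = Θ(n^(log_9 729)). This is Case 2 of the master theorem: T(n) = Θ(f(n) · log n) = Θ(n^3 log n).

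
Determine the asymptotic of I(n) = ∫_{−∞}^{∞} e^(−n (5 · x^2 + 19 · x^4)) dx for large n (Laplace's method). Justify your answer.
I(n) ~ sqrt(π/(5n))

φ(x) = 5 · x^2 + 19 · x^4 has its unique global minimum at x* = 0 (since φ'(x) = 10x + 76x^3 = 0 only at x = 0 for real x with both coefficients positive, and φ → ∞ as |x| → ∞). At x* = 0, φ(0) = 0 and φ''(0) = 10. Laplace's method then gives
  I(n) ~ sqrt(2π / (n · φ''(0))) · e^(−n φ(0)) = sqrt(2π / (10n)) = sqrt(π/(5n)).
The 19 · x^4 term contributes only at subleading order (an O(1/n) relative correction).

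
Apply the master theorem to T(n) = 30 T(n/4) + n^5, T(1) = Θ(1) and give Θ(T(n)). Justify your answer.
T(n) = Θ(n^5)

log_4 30 ≈ 2.453. f(n) = n^5 dominates n^(log_4 30) since 5 > 2.453, and the regularity condition a·f(n/b) = 30·(n/4)^5 = (30/1024)·n^5 ≤ c·f(n) holds with c = 30/1024 ≈ 0.0293 < 1. So this is Case 3: T(n) = Θ(f(n)) = Θ(n^5).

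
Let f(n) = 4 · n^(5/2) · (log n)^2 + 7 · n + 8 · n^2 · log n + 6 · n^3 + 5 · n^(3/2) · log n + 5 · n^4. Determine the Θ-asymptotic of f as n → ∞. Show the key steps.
f(n) ∈ Θ(n^4)

Compare the terms by growth order. For large n, n^a · (log n)^b dominates n^a' · (log n)^b' iff a > a', or (a = a' and b > b'). Ranking the 6 terms shows the dominant one is 5 · n^4. Hence f(n) ∈ Θ(n^4).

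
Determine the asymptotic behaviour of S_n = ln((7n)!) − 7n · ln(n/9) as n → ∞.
S_n ~ 7n · (ln 63 − 1) + O(ln n)

Stirling: ln((7n)!) = 7n ln(7n) − 7n + O(ln n).
  S_n = 7n ln(7n) − 7n − 7n ln(n/9) + O(ln n)
      = 7n ln(7n) − 7n ln n + 7n ln 9 − 7n + O(ln n)
      = 7n ln 7 + 7n ln 9 − 7n + O(ln n)
      = 7n (ln 63 − 1) + O(ln n).
Numerically ln(63) − 1 ≈ 3.1431.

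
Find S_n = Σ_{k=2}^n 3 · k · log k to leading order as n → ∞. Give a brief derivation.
S_n ~ 3 · n^2 log n / 2 − 3 · n^2 / 4

By integral comparison, S_n = ∫_1^n 3 · x · log x dx + O(n · log n). For the integral, ∫ x^1 log x dx = n^2 log n / 2 − n^2/4 (integration by parts). Hence S_n ~ 3 · n^2 log n / 2 − 3 · n^2 / 4.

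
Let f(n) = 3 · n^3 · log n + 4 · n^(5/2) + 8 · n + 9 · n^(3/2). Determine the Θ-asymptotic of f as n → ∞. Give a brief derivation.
f(n) ∈ Θ(n^3 · log n)

Compare the terms by growth order. For large n, n^a · (log n)^b dominates n^a' · (log n)^b' iff a > a', or (a = a' and b > b'). Ranking the 4 terms shows the dominant one is 3 · n^3 · log n. Hence f(n) ∈ Θ(n^3 · log n).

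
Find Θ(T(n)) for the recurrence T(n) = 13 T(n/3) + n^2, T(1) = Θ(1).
T(n) = Θ(n^(log_3 13))

Master theorem: compare f(n) = n^2 to n^(log_3 13) where log_3 13 ≈ 2.335. Since 2 < log_3 13, we have f(n) = O(n^(log_3 13 − ε)) for some ε > 0 — Case 1. Hence T(n) = Θ(n^(log_3 13)).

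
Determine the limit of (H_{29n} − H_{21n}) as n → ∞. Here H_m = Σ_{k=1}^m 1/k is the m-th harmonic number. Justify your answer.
lim = ln(29/21)

Euler-Maclaurin gives H_m = ln m + γ + 1/(2m) + O(1/m^2). The γ and O(1/m) terms cancel in the difference:
  H_{29n} − H_{21n} = ln(29n) − ln(21n) + O(1/n) = ln(29/21) + O(1/n).
Hence the limit is ln(29/21).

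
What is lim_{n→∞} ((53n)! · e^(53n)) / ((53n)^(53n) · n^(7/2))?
lim = 0

Stirling: (53n)! ~ sqrt(2π·53n) · (53n/e)^(53n). Hence
  (53n)! · e^(53n) / (53n)^(53n) ~ sqrt(2π·53n).
Dividing by n^(7/2): sqrt(2π·53n) / n^(7/2) = sqrt(2π·53) · n^((1−7)/2), so the expression behaves like sqrt(2π·53) · n^((1−7)/2) → 0.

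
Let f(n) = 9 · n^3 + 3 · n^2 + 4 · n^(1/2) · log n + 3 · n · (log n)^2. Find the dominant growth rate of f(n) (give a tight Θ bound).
f(n) ∈ Θ(n^3)

Compare the terms by growth order. For large n, n^a · (log n)^b dominates n^a' · (log n)^b' iff a > a', or (a = a' and b > b'). Ranking the 4 terms shows the dominant one is 9 · n^3. Hence f(n) ∈ Θ(n^3).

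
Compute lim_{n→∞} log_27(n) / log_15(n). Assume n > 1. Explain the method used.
lim = ln(15) / ln(27) = log_27(15)

Change of base: log_27(n) = ln n / ln 27 and log_15(n) = ln n / ln 15. The ratio is (ln n / ln 27) · (ln 15 / ln n) = ln 15 / ln 27, a constant independent of n. So the limit is ln 15 / ln 27 = log_27(15).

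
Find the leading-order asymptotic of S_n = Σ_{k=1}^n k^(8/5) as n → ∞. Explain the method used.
S_n ~ (5/13) · n^(13/5)

Integral comparison: Σ_{k=1}^n k^(8/5) = ∫_0^n x^(8/5) dx + O(n^(8/5)). The integral is n^(1 + 8/5) / (1 + 8/5) = n^((8+5)/5) / ((8+5)/5) = (5/13) · n^(13/5).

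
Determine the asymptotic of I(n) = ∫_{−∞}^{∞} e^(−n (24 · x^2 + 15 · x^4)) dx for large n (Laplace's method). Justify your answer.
I(n) ~ sqrt(π/(24n))

φ(x) = 24 · x^2 + 15 · x^4 has its unique global minimum at x* = 0 (since φ'(x) = 48x + 60x^3 = 0 only at x = 0 for real x with both coefficients positive, and φ → ∞ as |x| → ∞). At x* = 0, φ(0) = 0 and φ''(0) = 48. Laplace's method then gives
  I(n) ~ sqrt(2π / (n · φ''(0))) · e^(−n φ(0)) = sqrt(2π / (48n)) = sqrt(π/(24n)).
The 15 · x^4 term contributes only at subleading order (an O(1/n) relative correction).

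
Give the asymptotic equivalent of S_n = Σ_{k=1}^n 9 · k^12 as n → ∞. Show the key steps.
S_n ~ 9 · n^13 / 13

By integral comparison (Euler-Maclaurin), Σ_{k=1}^n 9 · k^12 = 9 · ∫_0^n x^12 dx + O(n^12) = 9 · n^13/13 + O(n^12). (Equivalently, Faulhaber's formula gives the same leading term.)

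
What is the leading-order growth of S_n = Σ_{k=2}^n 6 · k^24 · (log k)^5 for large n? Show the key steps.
S_n ~ 6 · n^25 · (log n)^5 / 25

By integral comparison, S_n = ∫_1^n 6 · x^24 · (log x)^5 dx + O(n^24 · (log n)^5). For the integral, the leading term of ∫_1^n x^24 (log x)^5 dx is n^25/25 · (log n)^5 (by repeated integration by parts; each step lowers the log-exponent and produces a relatively O(1/log n) correction). Hence S_n ~ 6 · n^25 · (log n)^5 / 25.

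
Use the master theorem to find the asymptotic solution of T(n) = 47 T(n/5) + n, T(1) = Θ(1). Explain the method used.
T(n) = Θ(n^(log_5 47))

Master theorem: compare f(n) = n to n^(log_5 47) where log_5 47 ≈ 2.392. Since 1 < log_5 47, we have f(n) = O(n^(log_5 47 − ε)) for some ε > 0 — Case 1. Hence T(n) = Θ(n^(log_5 47)).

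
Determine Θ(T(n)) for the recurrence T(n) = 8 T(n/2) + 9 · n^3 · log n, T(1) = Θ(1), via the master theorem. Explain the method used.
T(n) = Θ(n^3 · (log n)^2)

Here log_2 8 = 3 and f(n) = 9 · n^3 · log n = Θ(n^(log_2 8) · (log n)^1). This is the extended Case 2 of the master theorem (f matches the critical exponent up to log factors), giving T(n) = Θ(n^(log_2 8) · (log n)^(1+1)) = Θ(n^3 · (log n)^2).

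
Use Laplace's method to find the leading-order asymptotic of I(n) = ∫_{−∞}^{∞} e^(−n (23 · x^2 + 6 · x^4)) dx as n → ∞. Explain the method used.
I(n) ~ sqrt(π/(23n))

φ(x) = 23 · x^2 + 6 · x^4 has its unique global minimum at x* = 0 (since φ'(x) = 46x + 24x^3 = 0 only at x = 0 for real x with both coefficients positive, and φ → ∞ as |x| → ∞). At x* = 0, φ(0) = 0 and φ''(0) = 46. Laplace's method then gives
  I(n) ~ sqrt(2π / (n · φ''(0))) · e^(−n φ(0)) = sqrt(2π / (46n)) = sqrt(π/(23n)).
The 6 · x^4 term contributes only at subleading order (an O(1/n) relative correction).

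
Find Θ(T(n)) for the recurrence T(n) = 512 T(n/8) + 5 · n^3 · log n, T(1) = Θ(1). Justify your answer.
T(n) = Θ(n^3 · (log n)^2)

Here log_8 512 = 3 and f(n) = 5 · n^3 · log n = Θ(n^(log_8 512) · (log n)^1). This is the extended Case 2 of the master theorem (f matches the critical exponent up to log factors), giving T(n) = Θ(n^(log_8 512) · (log n)^(1+1)) = Θ(n^3 · (log n)^2).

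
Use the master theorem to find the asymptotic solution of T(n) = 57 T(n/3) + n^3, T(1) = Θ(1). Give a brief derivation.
T(n) = Θ(n^(log_3 57))

Master theorem: compare f(n) = n^3 to n^(log_3 57) where log_3 57 ≈ 3.680. Since 3 < log_3 57, we have f(n) = O(n^(log_3 57 − ε)) for some ε > 0 — Case 1. Hence T(n) = Θ(n^(log_3 57)).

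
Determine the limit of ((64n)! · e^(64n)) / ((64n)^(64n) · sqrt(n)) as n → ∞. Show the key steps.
lim = sqrt(2π·64)

Stirling: (64n)! ~ sqrt(2π·64n) · (64n/e)^(64n). Hence
  (64n)! · e^(64n) / (64n)^(64n) ~ sqrt(2π·64n).
Dividing by sqrt(n): sqrt(2π·64n) / sqrt(n) = sqrt(2π·64) · n^((1−1)/2), so the limit is sqrt(2π·64).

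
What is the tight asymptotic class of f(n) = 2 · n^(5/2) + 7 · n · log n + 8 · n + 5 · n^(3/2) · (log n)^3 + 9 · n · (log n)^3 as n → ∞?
f(n) ∈ Θ(n^(5/2))

Compare the terms by growth order. For large n, n^a · (log n)^b dominates n^a' · (log n)^b' iff a > a', or (a = a' and b > b'). Ranking the 5 terms shows the dominant one is 2 · n^(5/2). Hence f(n) ∈ Θ(n^(5/2)).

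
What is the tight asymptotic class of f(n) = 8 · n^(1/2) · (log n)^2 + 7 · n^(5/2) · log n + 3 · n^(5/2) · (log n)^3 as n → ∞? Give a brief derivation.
f(n) ∈ Θ(n^(5/2) · (log n)^3)

Compare the terms by growth order. For large n, n^a · (log n)^b dominates n^a' · (log n)^b' iff a > a', or (a = a' and b > b'). Ranking the 3 terms shows the dominant one is 3 · n^(5/2) · (log n)^3. Hence f(n) ∈ Θ(n^(5/2) · (log n)^3).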